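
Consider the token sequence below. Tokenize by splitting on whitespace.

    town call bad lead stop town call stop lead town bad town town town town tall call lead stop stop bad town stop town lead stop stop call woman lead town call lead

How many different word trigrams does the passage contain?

29

33 tokens → 31 trigram windows in total.
Repeated trigrams (each contributes count−1 duplicates):
  lead stop stop: 2
  town town town: 2
2 duplicate windows → 31 − 2 = 29 distinct.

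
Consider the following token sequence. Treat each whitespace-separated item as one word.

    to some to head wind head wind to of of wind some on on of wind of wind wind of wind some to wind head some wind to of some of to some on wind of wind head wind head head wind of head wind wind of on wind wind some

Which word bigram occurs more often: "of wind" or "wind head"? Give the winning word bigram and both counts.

"of wind" (5 vs 4)

"of wind": 5 occurrences
"wind head": 4 occurrences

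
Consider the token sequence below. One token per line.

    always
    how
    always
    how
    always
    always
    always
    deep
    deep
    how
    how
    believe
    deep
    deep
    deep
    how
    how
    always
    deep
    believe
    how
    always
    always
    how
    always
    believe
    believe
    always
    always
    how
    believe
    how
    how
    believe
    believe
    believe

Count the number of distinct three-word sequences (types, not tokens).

27

36 tokens → 34 trigram windows in total.
Repeated trigrams (each contributes count−1 duplicates):
  always how always: 3
  always always how: 2
  deep deep how: 2
  deep how how: 2
  how always always: 2
  how how believe: 2
7 duplicate windows → 34 − 7 = 27 distinct.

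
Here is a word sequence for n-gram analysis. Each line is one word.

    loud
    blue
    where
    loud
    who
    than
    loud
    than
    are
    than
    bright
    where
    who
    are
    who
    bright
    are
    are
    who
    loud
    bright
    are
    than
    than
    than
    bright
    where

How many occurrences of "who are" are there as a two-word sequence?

Scanning the 26 overlapping bigram windows for "who are":
  position 13–14: who are

1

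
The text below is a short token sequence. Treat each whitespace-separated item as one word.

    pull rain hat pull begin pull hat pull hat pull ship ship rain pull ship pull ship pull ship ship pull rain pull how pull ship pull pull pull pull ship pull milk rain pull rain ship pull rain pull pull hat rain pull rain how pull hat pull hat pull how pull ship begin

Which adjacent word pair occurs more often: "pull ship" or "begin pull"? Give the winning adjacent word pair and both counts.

"pull ship" (7 vs 1)

"pull ship": 7 occurrences
"begin pull": 1 occurrence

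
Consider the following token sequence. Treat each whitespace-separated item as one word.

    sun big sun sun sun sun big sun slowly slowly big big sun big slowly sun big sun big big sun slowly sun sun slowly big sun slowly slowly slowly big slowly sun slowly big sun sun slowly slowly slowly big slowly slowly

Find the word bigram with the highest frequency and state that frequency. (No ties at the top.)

Bigram frequencies (highest first):
  big sun: 7
  sun slowly: 6
  slowly slowly: 6
  sun big: 5
  sun sun: 5
  slowly big: 5
  … (3 more, each ≤ 3)

"big sun", 7 times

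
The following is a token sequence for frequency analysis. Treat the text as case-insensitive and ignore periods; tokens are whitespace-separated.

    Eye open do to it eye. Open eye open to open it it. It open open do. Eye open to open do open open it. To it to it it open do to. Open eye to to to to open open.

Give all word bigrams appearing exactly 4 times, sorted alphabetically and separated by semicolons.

Bigram counts meeting the condition (exactly 4 times):
  eye open: 4
  open do: 4
  to open: 4

eye open; open do; to open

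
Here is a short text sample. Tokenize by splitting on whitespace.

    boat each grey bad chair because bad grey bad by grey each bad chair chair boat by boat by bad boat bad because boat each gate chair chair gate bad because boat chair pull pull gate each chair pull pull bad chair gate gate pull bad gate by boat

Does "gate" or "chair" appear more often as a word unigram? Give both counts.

"chair" (8 vs 6)

"gate": 6 occurrences
"chair": 8 occurrences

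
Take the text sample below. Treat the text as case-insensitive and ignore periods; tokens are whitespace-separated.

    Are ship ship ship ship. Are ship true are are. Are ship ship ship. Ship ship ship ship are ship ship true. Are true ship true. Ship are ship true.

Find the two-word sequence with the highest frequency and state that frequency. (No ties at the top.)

"ship ship", 10 times

Bigram frequencies (highest first):
  ship ship: 10
  are ship: 5
  ship true: 4
  ship are: 3
  true are: 2
  are are: 2
  … (2 more, each ≤ 2)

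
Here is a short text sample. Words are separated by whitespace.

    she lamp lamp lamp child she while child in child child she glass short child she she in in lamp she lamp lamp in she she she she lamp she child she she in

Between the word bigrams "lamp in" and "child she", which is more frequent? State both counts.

"child she" (4 vs 1)

"lamp in": 1 occurrence
"child she": 4 occurrences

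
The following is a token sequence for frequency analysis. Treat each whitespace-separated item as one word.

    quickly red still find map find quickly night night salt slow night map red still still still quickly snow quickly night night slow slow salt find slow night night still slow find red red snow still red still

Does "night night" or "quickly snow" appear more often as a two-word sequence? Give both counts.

"night night" (3 vs 1)

"night night": 3 occurrences
"quickly snow": 1 occurrence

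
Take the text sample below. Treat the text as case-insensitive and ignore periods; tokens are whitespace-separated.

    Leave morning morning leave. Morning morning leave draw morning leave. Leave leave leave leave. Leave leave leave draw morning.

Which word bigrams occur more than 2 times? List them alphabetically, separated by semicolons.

leave leave; morning leave

Bigram counts meeting the condition (more than 2 times):
  leave leave: 7
  morning leave: 3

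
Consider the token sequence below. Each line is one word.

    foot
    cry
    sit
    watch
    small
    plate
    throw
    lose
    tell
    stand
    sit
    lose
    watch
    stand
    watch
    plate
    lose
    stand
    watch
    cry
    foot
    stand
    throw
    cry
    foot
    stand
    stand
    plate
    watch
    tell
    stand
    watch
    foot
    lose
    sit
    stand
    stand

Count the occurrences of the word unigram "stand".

Scanning the 37 tokens for "stand":
  position 10: stand
  position 14: stand
  position 18: stand
  position 22: stand
  position 26: stand
  position 27: stand
  position 31: stand
  position 36: stand
  position 37: stand

9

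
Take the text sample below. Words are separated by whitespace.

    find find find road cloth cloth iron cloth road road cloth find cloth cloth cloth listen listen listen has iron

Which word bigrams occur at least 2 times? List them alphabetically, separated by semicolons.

Bigram counts meeting the condition (at least 2 times):
  cloth cloth: 3
  find find: 2
  listen listen: 2
  road cloth: 2

cloth cloth; find find; listen listen; road cloth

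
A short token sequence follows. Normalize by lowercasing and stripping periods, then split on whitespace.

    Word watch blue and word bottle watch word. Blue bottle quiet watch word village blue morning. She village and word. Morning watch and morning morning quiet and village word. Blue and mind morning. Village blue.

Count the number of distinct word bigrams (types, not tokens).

29

35 tokens → 34 bigram windows in total.
Repeated bigrams (each contributes count−1 duplicates):
  and word: 2
  blue and: 2
  village blue: 2
  watch word: 2
  word blue: 2
5 duplicate windows → 34 − 5 = 29 distinct.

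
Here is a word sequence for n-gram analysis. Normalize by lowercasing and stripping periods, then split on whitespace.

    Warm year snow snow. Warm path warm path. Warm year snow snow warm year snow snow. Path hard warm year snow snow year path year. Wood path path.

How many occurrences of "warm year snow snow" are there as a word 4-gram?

4

Scanning the 25 overlapping 4-gram windows for "warm year snow snow":
  position 1–4: warm year snow snow
  position 9–12: warm year snow snow
  position 13–16: warm year snow snow
  position 19–22: warm year snow snow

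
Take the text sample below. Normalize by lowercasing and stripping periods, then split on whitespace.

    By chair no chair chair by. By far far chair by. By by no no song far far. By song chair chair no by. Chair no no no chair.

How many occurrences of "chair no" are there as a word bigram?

3

Scanning the 28 overlapping bigram windows for "chair no":
  position 2–3: chair no
  position 22–23: chair no
  position 25–26: chair no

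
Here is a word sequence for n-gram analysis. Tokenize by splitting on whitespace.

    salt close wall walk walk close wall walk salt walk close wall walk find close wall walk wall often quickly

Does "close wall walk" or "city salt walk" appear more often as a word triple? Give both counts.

"close wall walk": 4 occurrences
"city salt walk": 0 occurrences

"close wall walk" (4 vs 0)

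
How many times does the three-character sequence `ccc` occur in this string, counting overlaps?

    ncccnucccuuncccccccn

Sliding a length-3 window over the 20 characters (18 positions):
  position 2–4: ccc
  position 7–9: ccc
  position 13–15: ccc
  position 14–16: ccc
  position 15–17: ccc
  position 16–18: ccc
  position 17–19: ccc

7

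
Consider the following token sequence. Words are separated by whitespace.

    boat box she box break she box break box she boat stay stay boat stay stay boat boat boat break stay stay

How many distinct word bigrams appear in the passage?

13

22 tokens → 21 bigram windows in total.
Repeated bigrams (each contributes count−1 duplicates):
  stay stay: 3
  boat boat: 2
  boat stay: 2
  box break: 2
  box she: 2
  she box: 2
  stay boat: 2
8 duplicate windows → 21 − 8 = 13 distinct.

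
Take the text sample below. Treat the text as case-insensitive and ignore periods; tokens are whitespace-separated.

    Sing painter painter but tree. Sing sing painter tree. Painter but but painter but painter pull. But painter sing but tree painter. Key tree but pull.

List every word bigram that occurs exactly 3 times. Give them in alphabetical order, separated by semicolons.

Bigram counts meeting the condition (exactly 3 times):
  but painter: 3
  painter but: 3

but painter; painter but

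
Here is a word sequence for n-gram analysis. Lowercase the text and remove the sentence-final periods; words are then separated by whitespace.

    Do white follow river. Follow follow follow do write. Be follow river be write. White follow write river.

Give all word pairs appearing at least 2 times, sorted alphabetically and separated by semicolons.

follow follow; follow river; white follow

Bigram counts meeting the condition (at least 2 times):
  follow follow: 2
  follow river: 2
  white follow: 2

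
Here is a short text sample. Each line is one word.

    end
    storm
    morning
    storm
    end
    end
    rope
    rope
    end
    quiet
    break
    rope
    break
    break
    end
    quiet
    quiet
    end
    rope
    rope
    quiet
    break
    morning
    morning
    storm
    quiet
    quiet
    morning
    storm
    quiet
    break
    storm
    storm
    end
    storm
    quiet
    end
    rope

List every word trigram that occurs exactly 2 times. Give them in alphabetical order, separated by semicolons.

Trigram counts meeting the condition (exactly 2 times):
  end rope rope: 2
  morning storm quiet: 2
  quiet end rope: 2

end rope rope; morning storm quiet; quiet end rope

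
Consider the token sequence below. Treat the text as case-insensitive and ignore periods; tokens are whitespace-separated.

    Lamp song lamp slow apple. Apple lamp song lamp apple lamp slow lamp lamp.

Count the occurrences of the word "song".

Scanning the 14 tokens for "song":
  position 2: song
  position 8: song

2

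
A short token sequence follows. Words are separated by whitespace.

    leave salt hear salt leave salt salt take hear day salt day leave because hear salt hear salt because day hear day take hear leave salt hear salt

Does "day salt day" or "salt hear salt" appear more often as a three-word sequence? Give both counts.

"day salt day": 1 occurrence
"salt hear salt": 3 occurrences

"salt hear salt" (3 vs 1)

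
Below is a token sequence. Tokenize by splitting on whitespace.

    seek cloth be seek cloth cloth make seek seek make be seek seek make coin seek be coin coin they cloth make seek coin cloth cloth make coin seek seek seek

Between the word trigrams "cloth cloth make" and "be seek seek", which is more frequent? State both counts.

"cloth cloth make": 2 occurrences
"be seek seek": 1 occurrence

"cloth cloth make" (2 vs 1)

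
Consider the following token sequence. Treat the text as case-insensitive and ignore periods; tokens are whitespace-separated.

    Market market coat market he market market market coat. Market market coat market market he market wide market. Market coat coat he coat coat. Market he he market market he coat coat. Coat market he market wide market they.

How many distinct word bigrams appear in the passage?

12

39 tokens → 38 bigram windows in total.
Repeated bigrams (each contributes count−1 duplicates):
  market market: 7
  coat market: 5
  market he: 5
  coat coat: 4
  he market: 4
  market coat: 4
  he coat: 2
  market wide: 2
  … (1 more repeated)
26 duplicate windows → 38 − 26 = 12 distinct.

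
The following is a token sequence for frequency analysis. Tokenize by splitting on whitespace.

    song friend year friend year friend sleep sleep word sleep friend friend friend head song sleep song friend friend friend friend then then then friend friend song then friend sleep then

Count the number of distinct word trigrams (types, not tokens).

26

31 tokens → 29 trigram windows in total.
Repeated trigrams (each contributes count−1 duplicates):
  friend friend friend: 3
  friend year friend: 2
3 duplicate windows → 29 − 3 = 26 distinct.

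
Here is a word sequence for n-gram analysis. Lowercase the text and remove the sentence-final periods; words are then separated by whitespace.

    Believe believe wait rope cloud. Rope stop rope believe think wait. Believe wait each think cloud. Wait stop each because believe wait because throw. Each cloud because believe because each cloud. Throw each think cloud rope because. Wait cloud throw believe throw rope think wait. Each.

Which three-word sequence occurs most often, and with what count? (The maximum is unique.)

Trigram frequencies (highest first):
  each think cloud: 2
  believe believe wait: 1
  believe wait rope: 1
  wait rope cloud: 1
  rope cloud rope: 1
  cloud rope stop: 1
  … (37 more, each ≤ 1)

"each think cloud", 2 times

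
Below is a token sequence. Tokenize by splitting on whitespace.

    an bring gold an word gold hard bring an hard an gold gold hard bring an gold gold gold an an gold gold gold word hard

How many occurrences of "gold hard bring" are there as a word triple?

2

Scanning the 24 overlapping trigram windows for "gold hard bring":
  position 6–8: gold hard bring
  position 13–15: gold hard bring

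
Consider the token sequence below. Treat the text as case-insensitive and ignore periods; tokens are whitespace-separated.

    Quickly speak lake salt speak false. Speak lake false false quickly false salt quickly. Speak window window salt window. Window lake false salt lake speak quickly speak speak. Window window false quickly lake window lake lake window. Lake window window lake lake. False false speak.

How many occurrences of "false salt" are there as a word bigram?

Scanning the 44 overlapping bigram windows for "false salt":
  position 12–13: false salt
  position 22–23: false salt

2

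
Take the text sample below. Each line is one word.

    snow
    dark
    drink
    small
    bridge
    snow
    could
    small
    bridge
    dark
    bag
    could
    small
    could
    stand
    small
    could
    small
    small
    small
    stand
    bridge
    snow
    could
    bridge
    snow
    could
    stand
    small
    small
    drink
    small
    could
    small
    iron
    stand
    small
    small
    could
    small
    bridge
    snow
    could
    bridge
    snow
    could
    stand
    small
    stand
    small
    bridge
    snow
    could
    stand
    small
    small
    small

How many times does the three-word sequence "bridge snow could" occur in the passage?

6

Scanning the 55 overlapping trigram windows for "bridge snow could":
  position 5–7: bridge snow could
  position 22–24: bridge snow could
  position 25–27: bridge snow could
  position 41–43: bridge snow could
  position 44–46: bridge snow could
  position 51–53: bridge snow could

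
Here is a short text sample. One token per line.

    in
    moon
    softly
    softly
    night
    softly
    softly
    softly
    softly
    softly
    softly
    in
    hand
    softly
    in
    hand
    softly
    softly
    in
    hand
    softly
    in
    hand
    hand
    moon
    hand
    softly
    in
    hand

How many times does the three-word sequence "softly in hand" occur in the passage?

5

Scanning the 27 overlapping trigram windows for "softly in hand":
  position 11–13: softly in hand
  position 14–16: softly in hand
  position 18–20: softly in hand
  position 21–23: softly in hand
  position 27–29: softly in hand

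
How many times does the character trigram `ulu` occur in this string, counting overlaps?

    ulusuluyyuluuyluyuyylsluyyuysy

Sliding a length-3 window over the 30 characters (28 positions):
  position 1–3: ulu
  position 5–7: ulu
  position 10–12: ulu

3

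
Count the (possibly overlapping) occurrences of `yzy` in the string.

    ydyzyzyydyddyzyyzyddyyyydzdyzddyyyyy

Sliding a length-3 window over the 36 characters (34 positions):
  position 3–5: yzy
  position 5–7: yzy
  position 13–15: yzy
  position 16–18: yzy

4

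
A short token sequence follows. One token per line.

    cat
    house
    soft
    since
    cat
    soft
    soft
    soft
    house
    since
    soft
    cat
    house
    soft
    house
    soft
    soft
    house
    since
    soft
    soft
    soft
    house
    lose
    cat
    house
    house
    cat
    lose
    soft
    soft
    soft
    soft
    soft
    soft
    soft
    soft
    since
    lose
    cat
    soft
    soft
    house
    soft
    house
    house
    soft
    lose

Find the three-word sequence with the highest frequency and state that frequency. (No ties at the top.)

Trigram frequencies (highest first):
  soft soft soft: 8
  soft soft house: 4
  cat house soft: 2
  cat soft soft: 2
  soft house since: 2
  house since soft: 2
  … (24 more, each ≤ 2)

"soft soft soft", 8 times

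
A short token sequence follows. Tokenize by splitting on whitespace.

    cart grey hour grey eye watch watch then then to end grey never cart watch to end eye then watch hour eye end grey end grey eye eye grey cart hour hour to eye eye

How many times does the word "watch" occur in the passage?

Scanning the 35 tokens for "watch":
  position 6: watch
  position 7: watch
  position 15: watch
  position 20: watch

4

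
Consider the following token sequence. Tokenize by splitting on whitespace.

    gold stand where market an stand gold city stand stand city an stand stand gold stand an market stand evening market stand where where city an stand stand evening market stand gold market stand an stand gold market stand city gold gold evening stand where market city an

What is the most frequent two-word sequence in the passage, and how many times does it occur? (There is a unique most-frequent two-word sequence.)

"market stand", 5 times

Bigram frequencies (highest first):
  market stand: 5
  an stand: 4
  stand gold: 4
  stand where: 3
  stand stand: 3
  city an: 3
  … (18 more, each ≤ 2)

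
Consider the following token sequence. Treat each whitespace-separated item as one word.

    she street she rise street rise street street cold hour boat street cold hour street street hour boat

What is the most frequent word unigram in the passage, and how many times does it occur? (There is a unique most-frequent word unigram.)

"street", 7 times

Unigram frequencies (highest first):
  street: 7
  hour: 3
  she: 2
  rise: 2
  cold: 2
  boat: 2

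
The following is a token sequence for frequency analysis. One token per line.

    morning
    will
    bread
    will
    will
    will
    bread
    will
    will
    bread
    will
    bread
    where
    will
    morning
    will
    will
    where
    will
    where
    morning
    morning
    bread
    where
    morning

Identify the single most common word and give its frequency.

Unigram frequencies (highest first):
  will: 11
  morning: 5
  bread: 5
  where: 4

"will", 11 times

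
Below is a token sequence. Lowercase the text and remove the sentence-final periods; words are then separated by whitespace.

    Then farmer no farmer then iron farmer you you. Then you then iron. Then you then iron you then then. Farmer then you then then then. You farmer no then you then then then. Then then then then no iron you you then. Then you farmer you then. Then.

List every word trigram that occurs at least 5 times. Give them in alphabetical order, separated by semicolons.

then then then; you then then

Trigram counts meeting the condition (at least 5 times):
  then then then: 6
  you then then: 5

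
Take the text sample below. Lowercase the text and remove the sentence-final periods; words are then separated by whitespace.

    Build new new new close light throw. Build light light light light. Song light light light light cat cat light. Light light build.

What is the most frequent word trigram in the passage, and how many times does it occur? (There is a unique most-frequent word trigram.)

"light light light", 5 times

Trigram frequencies (highest first):
  light light light: 5
  build new new: 1
  new new new: 1
  new new close: 1
  new close light: 1
  close light throw: 1
  … (11 more, each ≤ 1)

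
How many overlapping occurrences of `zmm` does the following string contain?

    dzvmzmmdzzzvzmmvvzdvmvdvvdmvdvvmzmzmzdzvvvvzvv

Sliding a length-3 window over the 46 characters (44 positions):
  position 5–7: zmm
  position 13–15: zmm

2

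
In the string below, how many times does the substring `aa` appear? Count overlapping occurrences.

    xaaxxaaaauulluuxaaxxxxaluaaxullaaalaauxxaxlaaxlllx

Sliding a length-2 window over the 50 characters (49 positions):
  position 2–3: aa
  position 6–7: aa
  position 7–8: aa
  position 8–9: aa
  position 17–18: aa
  position 26–27: aa
  position 32–33: aa
  position 33–34: aa
  position 36–37: aa
  position 44–45: aa

10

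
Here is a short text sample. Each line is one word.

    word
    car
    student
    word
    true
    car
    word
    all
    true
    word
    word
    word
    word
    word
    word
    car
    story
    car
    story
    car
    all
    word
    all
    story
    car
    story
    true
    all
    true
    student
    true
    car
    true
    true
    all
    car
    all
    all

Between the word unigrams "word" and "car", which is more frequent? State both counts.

"word" (10 vs 8)

"word": 10 occurrences
"car": 8 occurrences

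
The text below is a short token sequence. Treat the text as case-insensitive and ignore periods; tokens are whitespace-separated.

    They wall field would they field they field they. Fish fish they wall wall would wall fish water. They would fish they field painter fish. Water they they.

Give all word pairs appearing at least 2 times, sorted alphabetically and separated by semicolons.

Bigram counts meeting the condition (at least 2 times):
  field they: 2
  fish they: 2
  fish water: 2
  they field: 3
  they wall: 2
  water they: 2

field they; fish they; fish water; they field; they wall; water they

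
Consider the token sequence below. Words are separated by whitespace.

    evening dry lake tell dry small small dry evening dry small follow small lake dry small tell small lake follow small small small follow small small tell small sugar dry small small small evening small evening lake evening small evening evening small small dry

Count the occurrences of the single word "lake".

4

Scanning the 44 tokens for "lake":
  position 3: lake
  position 14: lake
  position 19: lake
  position 37: lake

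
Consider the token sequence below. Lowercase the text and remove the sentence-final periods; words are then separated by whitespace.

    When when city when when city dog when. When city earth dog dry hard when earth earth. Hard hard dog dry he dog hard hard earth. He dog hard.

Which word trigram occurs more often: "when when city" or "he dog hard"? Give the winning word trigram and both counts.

"when when city": 3 occurrences
"he dog hard": 2 occurrences

"when when city" (3 vs 2)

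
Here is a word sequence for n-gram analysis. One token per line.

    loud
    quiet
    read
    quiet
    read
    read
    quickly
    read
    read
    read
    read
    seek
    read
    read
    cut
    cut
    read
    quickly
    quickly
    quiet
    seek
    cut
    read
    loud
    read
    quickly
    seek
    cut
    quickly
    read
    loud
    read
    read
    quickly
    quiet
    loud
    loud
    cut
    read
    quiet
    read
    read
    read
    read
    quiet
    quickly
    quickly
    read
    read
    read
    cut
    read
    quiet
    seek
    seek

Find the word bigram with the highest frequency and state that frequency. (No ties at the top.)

Bigram frequencies (highest first):
  read read: 11
  read quiet: 4
  read quickly: 4
  cut read: 4
  quiet read: 3
  quickly read: 3
  … (18 more, each ≤ 2)

"read read", 11 times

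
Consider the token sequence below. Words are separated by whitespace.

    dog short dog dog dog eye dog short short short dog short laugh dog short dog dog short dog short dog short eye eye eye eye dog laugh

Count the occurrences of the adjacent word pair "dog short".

7

Scanning the 27 overlapping bigram windows for "dog short":
  position 1–2: dog short
  position 7–8: dog short
  position 11–12: dog short
  position 14–15: dog short
  position 17–18: dog short
  position 19–20: dog short
  position 21–22: dog short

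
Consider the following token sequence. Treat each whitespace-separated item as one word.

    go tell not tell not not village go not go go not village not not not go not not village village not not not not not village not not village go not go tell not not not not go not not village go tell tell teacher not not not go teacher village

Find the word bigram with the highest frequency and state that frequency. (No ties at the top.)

Bigram frequencies (highest first):
  not not: 15
  not village: 6
  go not: 5
  not go: 5
  go tell: 3
  tell not: 3
  … (10 more, each ≤ 3)

"not not", 15 times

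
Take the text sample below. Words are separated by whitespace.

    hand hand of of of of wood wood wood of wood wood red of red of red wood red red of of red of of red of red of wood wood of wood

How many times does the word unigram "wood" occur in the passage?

Scanning the 33 tokens for "wood":
  position 7: wood
  position 8: wood
  position 9: wood
  position 11: wood
  position 12: wood
  position 18: wood
  position 30: wood
  position 31: wood
  position 33: wood

9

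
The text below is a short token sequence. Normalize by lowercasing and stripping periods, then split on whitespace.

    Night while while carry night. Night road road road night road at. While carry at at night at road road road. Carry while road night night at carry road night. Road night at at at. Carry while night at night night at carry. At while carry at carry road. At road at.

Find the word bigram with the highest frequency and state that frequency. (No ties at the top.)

"night at", 5 times

Bigram frequencies (highest first):
  night at: 5
  road road: 4
  road night: 4
  at carry: 4
  while carry: 3
  night night: 3
  … (15 more, each ≤ 3)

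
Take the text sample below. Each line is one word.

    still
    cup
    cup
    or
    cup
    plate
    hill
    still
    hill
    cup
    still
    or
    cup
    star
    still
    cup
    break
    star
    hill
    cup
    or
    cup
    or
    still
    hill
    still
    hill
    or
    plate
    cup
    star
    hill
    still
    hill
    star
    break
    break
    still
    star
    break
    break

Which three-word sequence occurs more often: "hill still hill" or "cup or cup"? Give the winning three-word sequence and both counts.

"hill still hill": 3 occurrences
"cup or cup": 2 occurrences

"hill still hill" (3 vs 2)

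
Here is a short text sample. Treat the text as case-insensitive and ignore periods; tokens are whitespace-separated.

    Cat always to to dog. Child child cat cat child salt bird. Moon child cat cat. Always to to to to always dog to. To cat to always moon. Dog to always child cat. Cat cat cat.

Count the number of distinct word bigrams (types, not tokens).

21

37 tokens → 36 bigram windows in total.
Repeated bigrams (each contributes count−1 duplicates):
  cat cat: 5
  to to: 5
  child cat: 3
  to always: 3
  always to: 2
  cat always: 2
  dog to: 2
15 duplicate windows → 36 − 15 = 21 distinct.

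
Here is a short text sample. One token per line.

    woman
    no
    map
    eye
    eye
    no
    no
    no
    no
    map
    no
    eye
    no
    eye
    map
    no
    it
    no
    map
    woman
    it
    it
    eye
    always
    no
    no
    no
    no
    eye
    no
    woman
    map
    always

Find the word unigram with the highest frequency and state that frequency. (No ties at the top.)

"no", 14 times

Unigram frequencies (highest first):
  no: 14
  eye: 6
  map: 5
  woman: 3
  it: 3
  always: 2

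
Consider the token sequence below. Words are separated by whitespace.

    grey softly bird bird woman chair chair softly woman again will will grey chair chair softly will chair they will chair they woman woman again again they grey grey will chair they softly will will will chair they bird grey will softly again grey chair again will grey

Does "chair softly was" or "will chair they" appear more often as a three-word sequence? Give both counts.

"will chair they" (4 vs 0)

"chair softly was": 0 occurrences
"will chair they": 4 occurrences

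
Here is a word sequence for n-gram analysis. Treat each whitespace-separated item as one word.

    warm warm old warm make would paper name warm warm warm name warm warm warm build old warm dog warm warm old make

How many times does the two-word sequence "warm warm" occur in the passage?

6

Scanning the 22 overlapping bigram windows for "warm warm":
  position 1–2: warm warm
  position 9–10: warm warm
  position 10–11: warm warm
  position 13–14: warm warm
  position 14–15: warm warm
  position 20–21: warm warm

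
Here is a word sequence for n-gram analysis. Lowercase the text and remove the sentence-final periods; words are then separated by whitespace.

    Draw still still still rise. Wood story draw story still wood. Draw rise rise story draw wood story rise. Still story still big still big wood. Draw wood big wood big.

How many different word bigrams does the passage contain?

31 tokens → 30 bigram windows in total.
Repeated bigrams (each contributes count−1 duplicates):
  big wood: 2
  draw wood: 2
  still big: 2
  still still: 2
  story draw: 2
  story still: 2
  wood big: 2
  wood draw: 2
  … (1 more repeated)
9 duplicate windows → 30 − 9 = 21 distinct.

21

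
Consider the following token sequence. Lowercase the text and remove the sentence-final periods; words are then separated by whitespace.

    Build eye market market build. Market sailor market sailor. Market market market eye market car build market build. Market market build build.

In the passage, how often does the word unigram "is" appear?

Scanning the 22 tokens for "is":
  (none found)

0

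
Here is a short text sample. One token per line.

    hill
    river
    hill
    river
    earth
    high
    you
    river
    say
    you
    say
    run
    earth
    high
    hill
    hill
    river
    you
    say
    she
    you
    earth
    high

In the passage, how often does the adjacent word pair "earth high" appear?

Scanning the 22 overlapping bigram windows for "earth high":
  position 5–6: earth high
  position 13–14: earth high
  position 22–23: earth high

3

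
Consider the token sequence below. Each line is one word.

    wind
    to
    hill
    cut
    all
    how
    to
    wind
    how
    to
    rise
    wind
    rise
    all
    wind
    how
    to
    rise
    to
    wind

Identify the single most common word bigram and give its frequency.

"how to", 3 times

Bigram frequencies (highest first):
  how to: 3
  to wind: 2
  wind how: 2
  to rise: 2
  wind to: 1
  to hill: 1
  … (8 more, each ≤ 1)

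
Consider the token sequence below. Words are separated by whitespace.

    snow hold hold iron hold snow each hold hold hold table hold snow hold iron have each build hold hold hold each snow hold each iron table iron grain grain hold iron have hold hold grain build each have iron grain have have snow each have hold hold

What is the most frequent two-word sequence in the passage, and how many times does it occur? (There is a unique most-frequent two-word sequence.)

Bigram frequencies (highest first):
  hold hold: 7
  snow hold: 3
  hold iron: 3
  hold snow: 2
  snow each: 2
  iron have: 2
  … (24 more, each ≤ 2)

"hold hold", 7 times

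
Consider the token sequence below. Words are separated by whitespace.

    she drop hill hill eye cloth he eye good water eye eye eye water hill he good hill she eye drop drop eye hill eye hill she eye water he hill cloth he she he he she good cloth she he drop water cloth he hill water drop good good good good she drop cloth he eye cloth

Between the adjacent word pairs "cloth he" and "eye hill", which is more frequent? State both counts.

"cloth he" (4 vs 2)

"cloth he": 4 occurrences
"eye hill": 2 occurrences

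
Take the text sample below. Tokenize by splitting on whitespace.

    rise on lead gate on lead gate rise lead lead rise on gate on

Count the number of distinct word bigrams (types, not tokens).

14 tokens → 13 bigram windows in total.
Repeated bigrams (each contributes count−1 duplicates):
  gate on: 2
  lead gate: 2
  on lead: 2
  rise on: 2
4 duplicate windows → 13 − 4 = 9 distinct.

9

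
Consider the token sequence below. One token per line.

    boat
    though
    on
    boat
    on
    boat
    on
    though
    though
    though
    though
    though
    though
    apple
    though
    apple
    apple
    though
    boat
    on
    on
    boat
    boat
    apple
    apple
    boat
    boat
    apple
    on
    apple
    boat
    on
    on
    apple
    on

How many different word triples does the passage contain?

35 tokens → 33 trigram windows in total.
Repeated trigrams (each contributes count−1 duplicates):
  though though though: 4
  boat boat apple: 2
  boat on on: 2
  on boat on: 2
6 duplicate windows → 33 − 6 = 27 distinct.

27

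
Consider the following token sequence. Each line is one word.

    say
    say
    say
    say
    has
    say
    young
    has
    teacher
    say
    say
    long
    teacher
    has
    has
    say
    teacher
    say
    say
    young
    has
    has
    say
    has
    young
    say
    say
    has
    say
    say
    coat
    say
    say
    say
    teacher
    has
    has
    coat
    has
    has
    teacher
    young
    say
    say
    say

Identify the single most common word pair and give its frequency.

Bigram frequencies (highest first):
  say say: 11
  has say: 4
  has has: 4
  say has: 3
  say young: 2
  young has: 2
  … (13 more, each ≤ 2)

"say say", 11 times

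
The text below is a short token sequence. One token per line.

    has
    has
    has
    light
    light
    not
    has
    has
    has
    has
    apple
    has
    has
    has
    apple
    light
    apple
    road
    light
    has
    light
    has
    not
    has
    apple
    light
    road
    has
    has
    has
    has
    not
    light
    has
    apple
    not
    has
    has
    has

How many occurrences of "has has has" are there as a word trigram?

Scanning the 37 overlapping trigram windows for "has has has":
  position 1–3: has has has
  position 7–9: has has has
  position 8–10: has has has
  position 12–14: has has has
  position 28–30: has has has
  position 29–31: has has has
  position 37–39: has has has

7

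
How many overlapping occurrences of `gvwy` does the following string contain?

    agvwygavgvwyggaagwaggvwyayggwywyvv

Sliding a length-4 window over the 34 characters (31 positions):
  position 2–5: gvwy
  position 9–12: gvwy
  position 21–24: gvwy

3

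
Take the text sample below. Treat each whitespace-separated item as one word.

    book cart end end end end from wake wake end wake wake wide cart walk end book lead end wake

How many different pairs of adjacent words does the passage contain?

20 tokens → 19 bigram windows in total.
Repeated bigrams (each contributes count−1 duplicates):
  end end: 3
  end wake: 2
  wake wake: 2
4 duplicate windows → 19 − 4 = 15 distinct.

15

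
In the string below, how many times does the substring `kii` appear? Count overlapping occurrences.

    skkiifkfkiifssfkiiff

Sliding a length-3 window over the 20 characters (18 positions):
  position 3–5: kii
  position 9–11: kii
  position 16–18: kii

3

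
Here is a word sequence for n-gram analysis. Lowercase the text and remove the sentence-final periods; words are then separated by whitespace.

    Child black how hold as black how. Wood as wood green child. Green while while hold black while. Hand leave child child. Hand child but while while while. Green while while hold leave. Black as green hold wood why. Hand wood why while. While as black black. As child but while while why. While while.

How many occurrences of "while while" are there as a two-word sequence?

7

Scanning the 54 overlapping bigram windows for "while while":
  position 14–15: while while
  position 26–27: while while
  position 27–28: while while
  position 30–31: while while
  position 43–44: while while
  position 51–52: while while
  position 54–55: while while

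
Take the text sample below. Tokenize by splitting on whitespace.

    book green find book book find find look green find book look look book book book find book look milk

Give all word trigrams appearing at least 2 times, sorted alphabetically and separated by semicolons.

Trigram counts meeting the condition (at least 2 times):
  book book find: 2
  find book look: 2
  green find book: 2

book book find; find book look; green find book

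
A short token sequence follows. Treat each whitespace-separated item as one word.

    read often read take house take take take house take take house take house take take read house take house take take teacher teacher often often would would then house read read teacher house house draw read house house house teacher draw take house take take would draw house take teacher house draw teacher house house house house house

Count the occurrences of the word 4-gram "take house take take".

5

Scanning the 56 overlapping 4-gram windows for "take house take take":
  position 4–7: take house take take
  position 8–11: take house take take
  position 13–16: take house take take
  position 19–22: take house take take
  position 43–46: take house take take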